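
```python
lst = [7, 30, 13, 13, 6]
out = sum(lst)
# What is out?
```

Trace (tracking out):
lst = [7, 30, 13, 13, 6]  # -> lst = [7, 30, 13, 13, 6]
out = sum(lst)  # -> out = 69

Answer: 69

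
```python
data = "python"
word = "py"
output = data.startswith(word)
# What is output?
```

Answer: True

Derivation:
Trace (tracking output):
data = 'python'  # -> data = 'python'
word = 'py'  # -> word = 'py'
output = data.startswith(word)  # -> output = True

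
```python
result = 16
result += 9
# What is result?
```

Answer: 25

Derivation:
Trace (tracking result):
result = 16  # -> result = 16
result += 9  # -> result = 25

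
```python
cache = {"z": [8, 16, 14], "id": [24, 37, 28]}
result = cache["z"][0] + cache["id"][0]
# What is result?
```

Answer: 32

Derivation:
Trace (tracking result):
cache = {'z': [8, 16, 14], 'id': [24, 37, 28]}  # -> cache = {'z': [8, 16, 14], 'id': [24, 37, 28]}
result = cache['z'][0] + cache['id'][0]  # -> result = 32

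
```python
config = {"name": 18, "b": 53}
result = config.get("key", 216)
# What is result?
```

Trace (tracking result):
config = {'name': 18, 'b': 53}  # -> config = {'name': 18, 'b': 53}
result = config.get('key', 216)  # -> result = 216

Answer: 216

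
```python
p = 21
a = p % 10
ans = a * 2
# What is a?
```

Answer: 1

Derivation:
Trace (tracking a):
p = 21  # -> p = 21
a = p % 10  # -> a = 1
ans = a * 2  # -> ans = 2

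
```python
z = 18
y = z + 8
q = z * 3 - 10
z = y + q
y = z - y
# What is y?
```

Trace (tracking y):
z = 18  # -> z = 18
y = z + 8  # -> y = 26
q = z * 3 - 10  # -> q = 44
z = y + q  # -> z = 70
y = z - y  # -> y = 44

Answer: 44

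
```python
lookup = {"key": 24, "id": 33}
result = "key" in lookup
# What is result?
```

Trace (tracking result):
lookup = {'key': 24, 'id': 33}  # -> lookup = {'key': 24, 'id': 33}
result = 'key' in lookup  # -> result = True

Answer: True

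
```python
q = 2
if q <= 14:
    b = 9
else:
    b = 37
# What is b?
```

Answer: 9

Derivation:
Trace (tracking b):
q = 2  # -> q = 2
if q <= 14:  # condition is True
    b = 9  # -> b = 9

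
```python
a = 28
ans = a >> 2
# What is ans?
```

Trace (tracking ans):
a = 28  # -> a = 28
ans = a >> 2  # -> ans = 7

Answer: 7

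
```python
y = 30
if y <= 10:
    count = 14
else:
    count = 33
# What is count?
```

Trace (tracking count):
y = 30  # -> y = 30
if y <= 10:  # condition is False
else:
    count = 33  # -> count = 33

Answer: 33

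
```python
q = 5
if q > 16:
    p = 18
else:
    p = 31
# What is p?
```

Answer: 31

Derivation:
Trace (tracking p):
q = 5  # -> q = 5
if q > 16:  # condition is False
else:
    p = 31  # -> p = 31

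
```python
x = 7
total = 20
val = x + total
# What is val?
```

Trace (tracking val):
x = 7  # -> x = 7
total = 20  # -> total = 20
val = x + total  # -> val = 27

Answer: 27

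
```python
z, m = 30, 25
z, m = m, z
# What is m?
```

Trace (tracking m):
z, m = (30, 25)  # -> z = 30, m = 25
z, m = (m, z)  # -> z = 25, m = 30

Answer: 30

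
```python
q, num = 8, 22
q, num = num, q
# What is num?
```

Trace (tracking num):
q, num = (8, 22)  # -> q = 8, num = 22
q, num = (num, q)  # -> q = 22, num = 8

Answer: 8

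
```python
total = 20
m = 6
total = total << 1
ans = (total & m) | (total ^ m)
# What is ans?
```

Answer: 46

Derivation:
Trace (tracking ans):
total = 20  # -> total = 20
m = 6  # -> m = 6
total = total << 1  # -> total = 40
ans = total & m | total ^ m  # -> ans = 46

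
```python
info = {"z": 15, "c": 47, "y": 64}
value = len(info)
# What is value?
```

Trace (tracking value):
info = {'z': 15, 'c': 47, 'y': 64}  # -> info = {'z': 15, 'c': 47, 'y': 64}
value = len(info)  # -> value = 3

Answer: 3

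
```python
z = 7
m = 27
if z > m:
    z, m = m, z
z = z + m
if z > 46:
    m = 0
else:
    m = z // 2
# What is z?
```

Trace (tracking z):
z = 7  # -> z = 7
m = 27  # -> m = 27
if z > m:  # condition is False
z = z + m  # -> z = 34
if z > 46:  # condition is False
else:
    m = z // 2  # -> m = 17

Answer: 34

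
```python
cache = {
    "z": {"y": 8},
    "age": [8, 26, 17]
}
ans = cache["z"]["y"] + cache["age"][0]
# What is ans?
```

Answer: 16

Derivation:
Trace (tracking ans):
cache = {'z': {'y': 8}, 'age': [8, 26, 17]}  # -> cache = {'z': {'y': 8}, 'age': [8, 26, 17]}
ans = cache['z']['y'] + cache['age'][0]  # -> ans = 16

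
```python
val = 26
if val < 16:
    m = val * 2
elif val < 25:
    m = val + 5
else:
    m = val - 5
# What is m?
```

Trace (tracking m):
val = 26  # -> val = 26
if val < 16:  # condition is False
elif val < 25:  # condition is False
else:
    m = val - 5  # -> m = 21

Answer: 21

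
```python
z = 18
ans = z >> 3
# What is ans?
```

Answer: 2

Derivation:
Trace (tracking ans):
z = 18  # -> z = 18
ans = z >> 3  # -> ans = 2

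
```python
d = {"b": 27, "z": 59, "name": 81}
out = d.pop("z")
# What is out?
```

Answer: 59

Derivation:
Trace (tracking out):
d = {'b': 27, 'z': 59, 'name': 81}  # -> d = {'b': 27, 'z': 59, 'name': 81}
out = d.pop('z')  # -> out = 59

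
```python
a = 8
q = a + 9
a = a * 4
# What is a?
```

Trace (tracking a):
a = 8  # -> a = 8
q = a + 9  # -> q = 17
a = a * 4  # -> a = 32

Answer: 32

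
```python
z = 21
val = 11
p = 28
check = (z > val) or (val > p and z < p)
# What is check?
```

Trace (tracking check):
z = 21  # -> z = 21
val = 11  # -> val = 11
p = 28  # -> p = 28
check = z > val or (val > p and z < p)  # -> check = True

Answer: True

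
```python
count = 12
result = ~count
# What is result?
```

Answer: -13

Derivation:
Trace (tracking result):
count = 12  # -> count = 12
result = ~count  # -> result = -13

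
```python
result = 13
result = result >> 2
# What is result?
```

Trace (tracking result):
result = 13  # -> result = 13
result = result >> 2  # -> result = 3

Answer: 3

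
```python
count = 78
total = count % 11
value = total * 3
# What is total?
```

Trace (tracking total):
count = 78  # -> count = 78
total = count % 11  # -> total = 1
value = total * 3  # -> value = 3

Answer: 1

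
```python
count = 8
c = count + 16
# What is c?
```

Trace (tracking c):
count = 8  # -> count = 8
c = count + 16  # -> c = 24

Answer: 24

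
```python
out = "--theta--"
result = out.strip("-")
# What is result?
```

Trace (tracking result):
out = '--theta--'  # -> out = '--theta--'
result = out.strip('-')  # -> result = 'theta'

Answer: 'theta'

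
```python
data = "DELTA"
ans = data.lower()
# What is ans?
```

Answer: 'delta'

Derivation:
Trace (tracking ans):
data = 'DELTA'  # -> data = 'DELTA'
ans = data.lower()  # -> ans = 'delta'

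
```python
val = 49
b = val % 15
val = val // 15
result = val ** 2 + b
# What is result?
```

Trace (tracking result):
val = 49  # -> val = 49
b = val % 15  # -> b = 4
val = val // 15  # -> val = 3
result = val ** 2 + b  # -> result = 13

Answer: 13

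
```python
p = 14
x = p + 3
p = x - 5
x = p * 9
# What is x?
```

Trace (tracking x):
p = 14  # -> p = 14
x = p + 3  # -> x = 17
p = x - 5  # -> p = 12
x = p * 9  # -> x = 108

Answer: 108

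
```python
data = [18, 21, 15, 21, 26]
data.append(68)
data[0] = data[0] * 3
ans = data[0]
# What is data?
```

Trace (tracking data):
data = [18, 21, 15, 21, 26]  # -> data = [18, 21, 15, 21, 26]
data.append(68)  # -> data = [18, 21, 15, 21, 26, 68]
data[0] = data[0] * 3  # -> data = [54, 21, 15, 21, 26, 68]
ans = data[0]  # -> ans = 54

Answer: [54, 21, 15, 21, 26, 68]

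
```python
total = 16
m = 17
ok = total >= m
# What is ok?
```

Trace (tracking ok):
total = 16  # -> total = 16
m = 17  # -> m = 17
ok = total >= m  # -> ok = False

Answer: False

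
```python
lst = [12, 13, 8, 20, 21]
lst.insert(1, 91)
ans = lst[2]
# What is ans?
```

Answer: 13

Derivation:
Trace (tracking ans):
lst = [12, 13, 8, 20, 21]  # -> lst = [12, 13, 8, 20, 21]
lst.insert(1, 91)  # -> lst = [12, 91, 13, 8, 20, 21]
ans = lst[2]  # -> ans = 13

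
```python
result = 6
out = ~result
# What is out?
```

Answer: -7

Derivation:
Trace (tracking out):
result = 6  # -> result = 6
out = ~result  # -> out = -7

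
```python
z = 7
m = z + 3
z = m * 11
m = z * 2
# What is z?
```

Answer: 110

Derivation:
Trace (tracking z):
z = 7  # -> z = 7
m = z + 3  # -> m = 10
z = m * 11  # -> z = 110
m = z * 2  # -> m = 220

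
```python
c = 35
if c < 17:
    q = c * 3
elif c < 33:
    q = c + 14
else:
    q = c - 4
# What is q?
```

Trace (tracking q):
c = 35  # -> c = 35
if c < 17:  # condition is False
elif c < 33:  # condition is False
else:
    q = c - 4  # -> q = 31

Answer: 31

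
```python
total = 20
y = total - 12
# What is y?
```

Answer: 8

Derivation:
Trace (tracking y):
total = 20  # -> total = 20
y = total - 12  # -> y = 8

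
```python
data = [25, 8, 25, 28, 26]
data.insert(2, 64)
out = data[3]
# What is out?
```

Trace (tracking out):
data = [25, 8, 25, 28, 26]  # -> data = [25, 8, 25, 28, 26]
data.insert(2, 64)  # -> data = [25, 8, 64, 25, 28, 26]
out = data[3]  # -> out = 25

Answer: 25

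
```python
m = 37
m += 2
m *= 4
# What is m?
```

Trace (tracking m):
m = 37  # -> m = 37
m += 2  # -> m = 39
m *= 4  # -> m = 156

Answer: 156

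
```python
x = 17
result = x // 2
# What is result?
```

Answer: 8

Derivation:
Trace (tracking result):
x = 17  # -> x = 17
result = x // 2  # -> result = 8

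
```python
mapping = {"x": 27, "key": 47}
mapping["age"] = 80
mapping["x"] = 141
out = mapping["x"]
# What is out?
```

Trace (tracking out):
mapping = {'x': 27, 'key': 47}  # -> mapping = {'x': 27, 'key': 47}
mapping['age'] = 80  # -> mapping = {'x': 27, 'key': 47, 'age': 80}
mapping['x'] = 141  # -> mapping = {'x': 141, 'key': 47, 'age': 80}
out = mapping['x']  # -> out = 141

Answer: 141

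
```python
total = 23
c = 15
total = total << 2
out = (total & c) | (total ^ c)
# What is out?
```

Answer: 95

Derivation:
Trace (tracking out):
total = 23  # -> total = 23
c = 15  # -> c = 15
total = total << 2  # -> total = 92
out = total & c | total ^ c  # -> out = 95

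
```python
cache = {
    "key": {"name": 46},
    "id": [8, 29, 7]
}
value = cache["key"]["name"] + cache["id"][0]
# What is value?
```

Answer: 54

Derivation:
Trace (tracking value):
cache = {'key': {'name': 46}, 'id': [8, 29, 7]}  # -> cache = {'key': {'name': 46}, 'id': [8, 29, 7]}
value = cache['key']['name'] + cache['id'][0]  # -> value = 54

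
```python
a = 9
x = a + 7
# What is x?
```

Trace (tracking x):
a = 9  # -> a = 9
x = a + 7  # -> x = 16

Answer: 16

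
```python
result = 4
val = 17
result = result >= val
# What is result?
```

Answer: False

Derivation:
Trace (tracking result):
result = 4  # -> result = 4
val = 17  # -> val = 17
result = result >= val  # -> result = False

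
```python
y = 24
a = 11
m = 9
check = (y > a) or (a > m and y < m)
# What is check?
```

Trace (tracking check):
y = 24  # -> y = 24
a = 11  # -> a = 11
m = 9  # -> m = 9
check = y > a or (a > m and y < m)  # -> check = True

Answer: True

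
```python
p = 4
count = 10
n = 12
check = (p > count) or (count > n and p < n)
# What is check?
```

Trace (tracking check):
p = 4  # -> p = 4
count = 10  # -> count = 10
n = 12  # -> n = 12
check = p > count or (count > n and p < n)  # -> check = False

Answer: False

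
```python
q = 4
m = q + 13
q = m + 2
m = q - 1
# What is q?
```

Answer: 19

Derivation:
Trace (tracking q):
q = 4  # -> q = 4
m = q + 13  # -> m = 17
q = m + 2  # -> q = 19
m = q - 1  # -> m = 18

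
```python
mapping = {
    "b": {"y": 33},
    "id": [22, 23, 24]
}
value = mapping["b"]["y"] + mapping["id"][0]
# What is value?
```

Trace (tracking value):
mapping = {'b': {'y': 33}, 'id': [22, 23, 24]}  # -> mapping = {'b': {'y': 33}, 'id': [22, 23, 24]}
value = mapping['b']['y'] + mapping['id'][0]  # -> value = 55

Answer: 55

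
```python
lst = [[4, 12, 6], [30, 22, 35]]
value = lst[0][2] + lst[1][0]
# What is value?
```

Trace (tracking value):
lst = [[4, 12, 6], [30, 22, 35]]  # -> lst = [[4, 12, 6], [30, 22, 35]]
value = lst[0][2] + lst[1][0]  # -> value = 36

Answer: 36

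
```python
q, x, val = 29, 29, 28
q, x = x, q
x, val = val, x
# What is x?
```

Trace (tracking x):
q, x, val = (29, 29, 28)  # -> q = 29, x = 29, val = 28
q, x = (x, q)  # -> q = 29, x = 29
x, val = (val, x)  # -> x = 28, val = 29

Answer: 28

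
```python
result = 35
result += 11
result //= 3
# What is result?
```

Trace (tracking result):
result = 35  # -> result = 35
result += 11  # -> result = 46
result //= 3  # -> result = 15

Answer: 15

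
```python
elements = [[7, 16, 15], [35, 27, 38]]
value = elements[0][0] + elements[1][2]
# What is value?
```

Answer: 45

Derivation:
Trace (tracking value):
elements = [[7, 16, 15], [35, 27, 38]]  # -> elements = [[7, 16, 15], [35, 27, 38]]
value = elements[0][0] + elements[1][2]  # -> value = 45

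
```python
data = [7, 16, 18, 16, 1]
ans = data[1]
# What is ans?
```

Answer: 16

Derivation:
Trace (tracking ans):
data = [7, 16, 18, 16, 1]  # -> data = [7, 16, 18, 16, 1]
ans = data[1]  # -> ans = 16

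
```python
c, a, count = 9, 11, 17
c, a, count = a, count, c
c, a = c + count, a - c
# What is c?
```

Trace (tracking c):
c, a, count = (9, 11, 17)  # -> c = 9, a = 11, count = 17
c, a, count = (a, count, c)  # -> c = 11, a = 17, count = 9
c, a = (c + count, a - c)  # -> c = 20, a = 6

Answer: 20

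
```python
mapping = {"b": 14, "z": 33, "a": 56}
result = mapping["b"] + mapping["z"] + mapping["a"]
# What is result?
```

Answer: 103

Derivation:
Trace (tracking result):
mapping = {'b': 14, 'z': 33, 'a': 56}  # -> mapping = {'b': 14, 'z': 33, 'a': 56}
result = mapping['b'] + mapping['z'] + mapping['a']  # -> result = 103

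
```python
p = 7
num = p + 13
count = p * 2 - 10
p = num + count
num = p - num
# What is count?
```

Answer: 4

Derivation:
Trace (tracking count):
p = 7  # -> p = 7
num = p + 13  # -> num = 20
count = p * 2 - 10  # -> count = 4
p = num + count  # -> p = 24
num = p - num  # -> num = 4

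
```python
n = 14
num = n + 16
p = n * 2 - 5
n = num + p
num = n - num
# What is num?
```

Trace (tracking num):
n = 14  # -> n = 14
num = n + 16  # -> num = 30
p = n * 2 - 5  # -> p = 23
n = num + p  # -> n = 53
num = n - num  # -> num = 23

Answer: 23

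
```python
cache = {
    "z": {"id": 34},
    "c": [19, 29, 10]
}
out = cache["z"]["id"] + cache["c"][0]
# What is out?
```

Trace (tracking out):
cache = {'z': {'id': 34}, 'c': [19, 29, 10]}  # -> cache = {'z': {'id': 34}, 'c': [19, 29, 10]}
out = cache['z']['id'] + cache['c'][0]  # -> out = 53

Answer: 53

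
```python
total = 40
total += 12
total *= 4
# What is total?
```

Answer: 208

Derivation:
Trace (tracking total):
total = 40  # -> total = 40
total += 12  # -> total = 52
total *= 4  # -> total = 208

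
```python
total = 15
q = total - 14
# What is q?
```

Trace (tracking q):
total = 15  # -> total = 15
q = total - 14  # -> q = 1

Answer: 1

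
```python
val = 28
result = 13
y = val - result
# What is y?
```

Answer: 15

Derivation:
Trace (tracking y):
val = 28  # -> val = 28
result = 13  # -> result = 13
y = val - result  # -> y = 15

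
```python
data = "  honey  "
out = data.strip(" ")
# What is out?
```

Answer: 'honey'

Derivation:
Trace (tracking out):
data = '  honey  '  # -> data = '  honey  '
out = data.strip(' ')  # -> out = 'honey'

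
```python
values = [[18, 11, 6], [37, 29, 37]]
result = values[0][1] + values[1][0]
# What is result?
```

Answer: 48

Derivation:
Trace (tracking result):
values = [[18, 11, 6], [37, 29, 37]]  # -> values = [[18, 11, 6], [37, 29, 37]]
result = values[0][1] + values[1][0]  # -> result = 48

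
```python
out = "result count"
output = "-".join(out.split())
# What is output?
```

Answer: 'result-count'

Derivation:
Trace (tracking output):
out = 'result count'  # -> out = 'result count'
output = '-'.join(out.split())  # -> output = 'result-count'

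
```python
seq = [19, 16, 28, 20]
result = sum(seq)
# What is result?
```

Answer: 83

Derivation:
Trace (tracking result):
seq = [19, 16, 28, 20]  # -> seq = [19, 16, 28, 20]
result = sum(seq)  # -> result = 83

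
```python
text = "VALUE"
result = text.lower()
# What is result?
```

Trace (tracking result):
text = 'VALUE'  # -> text = 'VALUE'
result = text.lower()  # -> result = 'value'

Answer: 'value'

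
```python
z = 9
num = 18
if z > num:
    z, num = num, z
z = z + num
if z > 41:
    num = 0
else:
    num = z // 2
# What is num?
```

Trace (tracking num):
z = 9  # -> z = 9
num = 18  # -> num = 18
if z > num:  # condition is False
z = z + num  # -> z = 27
if z > 41:  # condition is False
else:
    num = z // 2  # -> num = 13

Answer: 13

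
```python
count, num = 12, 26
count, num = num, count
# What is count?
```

Answer: 26

Derivation:
Trace (tracking count):
count, num = (12, 26)  # -> count = 12, num = 26
count, num = (num, count)  # -> count = 26, num = 12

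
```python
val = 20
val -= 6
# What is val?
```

Trace (tracking val):
val = 20  # -> val = 20
val -= 6  # -> val = 14

Answer: 14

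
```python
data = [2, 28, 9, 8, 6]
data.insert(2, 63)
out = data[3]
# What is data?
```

Trace (tracking data):
data = [2, 28, 9, 8, 6]  # -> data = [2, 28, 9, 8, 6]
data.insert(2, 63)  # -> data = [2, 28, 63, 9, 8, 6]
out = data[3]  # -> out = 9

Answer: [2, 28, 63, 9, 8, 6]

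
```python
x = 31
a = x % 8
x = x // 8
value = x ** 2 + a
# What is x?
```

Answer: 3

Derivation:
Trace (tracking x):
x = 31  # -> x = 31
a = x % 8  # -> a = 7
x = x // 8  # -> x = 3
value = x ** 2 + a  # -> value = 16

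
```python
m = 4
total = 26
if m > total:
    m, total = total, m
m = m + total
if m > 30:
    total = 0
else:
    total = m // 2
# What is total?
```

Answer: 15

Derivation:
Trace (tracking total):
m = 4  # -> m = 4
total = 26  # -> total = 26
if m > total:  # condition is False
m = m + total  # -> m = 30
if m > 30:  # condition is False
else:
    total = m // 2  # -> total = 15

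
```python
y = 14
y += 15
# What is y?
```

Answer: 29

Derivation:
Trace (tracking y):
y = 14  # -> y = 14
y += 15  # -> y = 29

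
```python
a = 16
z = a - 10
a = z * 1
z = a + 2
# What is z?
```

Answer: 8

Derivation:
Trace (tracking z):
a = 16  # -> a = 16
z = a - 10  # -> z = 6
a = z * 1  # -> a = 6
z = a + 2  # -> z = 8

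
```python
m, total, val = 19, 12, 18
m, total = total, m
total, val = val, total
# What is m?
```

Trace (tracking m):
m, total, val = (19, 12, 18)  # -> m = 19, total = 12, val = 18
m, total = (total, m)  # -> m = 12, total = 19
total, val = (val, total)  # -> total = 18, val = 19

Answer: 12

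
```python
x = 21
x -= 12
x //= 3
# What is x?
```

Answer: 3

Derivation:
Trace (tracking x):
x = 21  # -> x = 21
x -= 12  # -> x = 9
x //= 3  # -> x = 3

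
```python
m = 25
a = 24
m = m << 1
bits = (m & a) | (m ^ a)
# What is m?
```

Answer: 50

Derivation:
Trace (tracking m):
m = 25  # -> m = 25
a = 24  # -> a = 24
m = m << 1  # -> m = 50
bits = m & a | m ^ a  # -> bits = 58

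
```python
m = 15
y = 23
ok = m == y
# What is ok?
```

Answer: False

Derivation:
Trace (tracking ok):
m = 15  # -> m = 15
y = 23  # -> y = 23
ok = m == y  # -> ok = False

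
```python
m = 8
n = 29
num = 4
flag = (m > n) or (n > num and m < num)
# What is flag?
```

Trace (tracking flag):
m = 8  # -> m = 8
n = 29  # -> n = 29
num = 4  # -> num = 4
flag = m > n or (n > num and m < num)  # -> flag = False

Answer: False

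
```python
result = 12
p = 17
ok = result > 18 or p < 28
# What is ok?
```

Answer: True

Derivation:
Trace (tracking ok):
result = 12  # -> result = 12
p = 17  # -> p = 17
ok = result > 18 or p < 28  # -> ok = True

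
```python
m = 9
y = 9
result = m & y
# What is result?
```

Answer: 9

Derivation:
Trace (tracking result):
m = 9  # -> m = 9
y = 9  # -> y = 9
result = m & y  # -> result = 9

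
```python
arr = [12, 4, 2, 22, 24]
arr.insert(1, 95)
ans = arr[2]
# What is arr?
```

Trace (tracking arr):
arr = [12, 4, 2, 22, 24]  # -> arr = [12, 4, 2, 22, 24]
arr.insert(1, 95)  # -> arr = [12, 95, 4, 2, 22, 24]
ans = arr[2]  # -> ans = 4

Answer: [12, 95, 4, 2, 22, 24]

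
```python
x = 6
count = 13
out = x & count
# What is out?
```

Answer: 4

Derivation:
Trace (tracking out):
x = 6  # -> x = 6
count = 13  # -> count = 13
out = x & count  # -> out = 4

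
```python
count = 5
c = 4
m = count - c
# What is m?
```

Trace (tracking m):
count = 5  # -> count = 5
c = 4  # -> c = 4
m = count - c  # -> m = 1

Answer: 1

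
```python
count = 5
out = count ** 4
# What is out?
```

Trace (tracking out):
count = 5  # -> count = 5
out = count ** 4  # -> out = 625

Answer: 625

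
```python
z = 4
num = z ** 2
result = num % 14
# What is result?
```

Answer: 2

Derivation:
Trace (tracking result):
z = 4  # -> z = 4
num = z ** 2  # -> num = 16
result = num % 14  # -> result = 2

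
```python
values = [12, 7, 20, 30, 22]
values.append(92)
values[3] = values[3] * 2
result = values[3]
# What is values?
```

Answer: [12, 7, 20, 60, 22, 92]

Derivation:
Trace (tracking values):
values = [12, 7, 20, 30, 22]  # -> values = [12, 7, 20, 30, 22]
values.append(92)  # -> values = [12, 7, 20, 30, 22, 92]
values[3] = values[3] * 2  # -> values = [12, 7, 20, 60, 22, 92]
result = values[3]  # -> result = 60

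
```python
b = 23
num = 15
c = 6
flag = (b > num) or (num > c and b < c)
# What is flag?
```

Trace (tracking flag):
b = 23  # -> b = 23
num = 15  # -> num = 15
c = 6  # -> c = 6
flag = b > num or (num > c and b < c)  # -> flag = True

Answer: True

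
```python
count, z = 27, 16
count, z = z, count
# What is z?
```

Answer: 27

Derivation:
Trace (tracking z):
count, z = (27, 16)  # -> count = 27, z = 16
count, z = (z, count)  # -> count = 16, z = 27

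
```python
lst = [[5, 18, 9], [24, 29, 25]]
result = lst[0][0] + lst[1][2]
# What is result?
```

Trace (tracking result):
lst = [[5, 18, 9], [24, 29, 25]]  # -> lst = [[5, 18, 9], [24, 29, 25]]
result = lst[0][0] + lst[1][2]  # -> result = 30

Answer: 30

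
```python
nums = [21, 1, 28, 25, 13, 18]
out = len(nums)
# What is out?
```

Answer: 6

Derivation:
Trace (tracking out):
nums = [21, 1, 28, 25, 13, 18]  # -> nums = [21, 1, 28, 25, 13, 18]
out = len(nums)  # -> out = 6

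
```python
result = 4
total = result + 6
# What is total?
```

Trace (tracking total):
result = 4  # -> result = 4
total = result + 6  # -> total = 10

Answer: 10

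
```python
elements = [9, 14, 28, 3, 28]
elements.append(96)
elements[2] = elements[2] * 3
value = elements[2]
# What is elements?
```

Trace (tracking elements):
elements = [9, 14, 28, 3, 28]  # -> elements = [9, 14, 28, 3, 28]
elements.append(96)  # -> elements = [9, 14, 28, 3, 28, 96]
elements[2] = elements[2] * 3  # -> elements = [9, 14, 84, 3, 28, 96]
value = elements[2]  # -> value = 84

Answer: [9, 14, 84, 3, 28, 96]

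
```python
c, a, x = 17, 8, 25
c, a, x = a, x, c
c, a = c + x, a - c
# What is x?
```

Trace (tracking x):
c, a, x = (17, 8, 25)  # -> c = 17, a = 8, x = 25
c, a, x = (a, x, c)  # -> c = 8, a = 25, x = 17
c, a = (c + x, a - c)  # -> c = 25, a = 17

Answer: 17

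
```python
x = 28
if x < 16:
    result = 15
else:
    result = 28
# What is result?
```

Answer: 28

Derivation:
Trace (tracking result):
x = 28  # -> x = 28
if x < 16:  # condition is False
else:
    result = 28  # -> result = 28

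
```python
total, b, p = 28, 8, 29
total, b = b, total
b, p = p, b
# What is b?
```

Trace (tracking b):
total, b, p = (28, 8, 29)  # -> total = 28, b = 8, p = 29
total, b = (b, total)  # -> total = 8, b = 28
b, p = (p, b)  # -> b = 29, p = 28

Answer: 29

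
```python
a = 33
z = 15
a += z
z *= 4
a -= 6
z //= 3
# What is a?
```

Trace (tracking a):
a = 33  # -> a = 33
z = 15  # -> z = 15
a += z  # -> a = 48
z *= 4  # -> z = 60
a -= 6  # -> a = 42
z //= 3  # -> z = 20

Answer: 42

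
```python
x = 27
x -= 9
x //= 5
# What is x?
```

Trace (tracking x):
x = 27  # -> x = 27
x -= 9  # -> x = 18
x //= 5  # -> x = 3

Answer: 3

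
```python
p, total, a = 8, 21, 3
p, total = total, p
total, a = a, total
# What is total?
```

Answer: 3

Derivation:
Trace (tracking total):
p, total, a = (8, 21, 3)  # -> p = 8, total = 21, a = 3
p, total = (total, p)  # -> p = 21, total = 8
total, a = (a, total)  # -> total = 3, a = 8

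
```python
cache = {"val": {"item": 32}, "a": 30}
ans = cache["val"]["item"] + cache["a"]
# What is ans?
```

Answer: 62

Derivation:
Trace (tracking ans):
cache = {'val': {'item': 32}, 'a': 30}  # -> cache = {'val': {'item': 32}, 'a': 30}
ans = cache['val']['item'] + cache['a']  # -> ans = 62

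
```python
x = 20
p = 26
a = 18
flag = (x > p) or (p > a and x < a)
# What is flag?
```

Answer: False

Derivation:
Trace (tracking flag):
x = 20  # -> x = 20
p = 26  # -> p = 26
a = 18  # -> a = 18
flag = x > p or (p > a and x < a)  # -> flag = False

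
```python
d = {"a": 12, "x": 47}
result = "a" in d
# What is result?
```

Trace (tracking result):
d = {'a': 12, 'x': 47}  # -> d = {'a': 12, 'x': 47}
result = 'a' in d  # -> result = True

Answer: True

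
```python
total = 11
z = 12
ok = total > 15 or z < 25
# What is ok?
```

Answer: True

Derivation:
Trace (tracking ok):
total = 11  # -> total = 11
z = 12  # -> z = 12
ok = total > 15 or z < 25  # -> ok = True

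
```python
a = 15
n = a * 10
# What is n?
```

Trace (tracking n):
a = 15  # -> a = 15
n = a * 10  # -> n = 150

Answer: 150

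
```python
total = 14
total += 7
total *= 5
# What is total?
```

Trace (tracking total):
total = 14  # -> total = 14
total += 7  # -> total = 21
total *= 5  # -> total = 105

Answer: 105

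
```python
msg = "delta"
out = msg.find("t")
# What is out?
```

Trace (tracking out):
msg = 'delta'  # -> msg = 'delta'
out = msg.find('t')  # -> out = 3

Answer: 3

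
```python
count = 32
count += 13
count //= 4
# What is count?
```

Trace (tracking count):
count = 32  # -> count = 32
count += 13  # -> count = 45
count //= 4  # -> count = 11

Answer: 11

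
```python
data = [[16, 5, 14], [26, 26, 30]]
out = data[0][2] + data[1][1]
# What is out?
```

Trace (tracking out):
data = [[16, 5, 14], [26, 26, 30]]  # -> data = [[16, 5, 14], [26, 26, 30]]
out = data[0][2] + data[1][1]  # -> out = 40

Answer: 40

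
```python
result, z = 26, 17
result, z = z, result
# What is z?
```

Trace (tracking z):
result, z = (26, 17)  # -> result = 26, z = 17
result, z = (z, result)  # -> result = 17, z = 26

Answer: 26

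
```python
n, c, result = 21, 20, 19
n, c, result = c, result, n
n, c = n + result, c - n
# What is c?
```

Trace (tracking c):
n, c, result = (21, 20, 19)  # -> n = 21, c = 20, result = 19
n, c, result = (c, result, n)  # -> n = 20, c = 19, result = 21
n, c = (n + result, c - n)  # -> n = 41, c = -1

Answer: -1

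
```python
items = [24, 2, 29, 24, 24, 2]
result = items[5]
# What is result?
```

Answer: 2

Derivation:
Trace (tracking result):
items = [24, 2, 29, 24, 24, 2]  # -> items = [24, 2, 29, 24, 24, 2]
result = items[5]  # -> result = 2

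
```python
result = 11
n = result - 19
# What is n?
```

Answer: -8

Derivation:
Trace (tracking n):
result = 11  # -> result = 11
n = result - 19  # -> n = -8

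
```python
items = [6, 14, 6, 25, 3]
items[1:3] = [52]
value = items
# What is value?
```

Answer: [6, 52, 25, 3]

Derivation:
Trace (tracking value):
items = [6, 14, 6, 25, 3]  # -> items = [6, 14, 6, 25, 3]
items[1:3] = [52]  # -> items = [6, 52, 25, 3]
value = items  # -> value = [6, 52, 25, 3]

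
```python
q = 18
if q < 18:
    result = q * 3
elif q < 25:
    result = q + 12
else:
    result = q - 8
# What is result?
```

Answer: 30

Derivation:
Trace (tracking result):
q = 18  # -> q = 18
if q < 18:  # condition is False
elif q < 25:  # condition is True
    result = q + 12  # -> result = 30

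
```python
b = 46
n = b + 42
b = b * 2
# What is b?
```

Trace (tracking b):
b = 46  # -> b = 46
n = b + 42  # -> n = 88
b = b * 2  # -> b = 92

Answer: 92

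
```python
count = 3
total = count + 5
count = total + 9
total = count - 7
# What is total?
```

Answer: 10

Derivation:
Trace (tracking total):
count = 3  # -> count = 3
total = count + 5  # -> total = 8
count = total + 9  # -> count = 17
total = count - 7  # -> total = 10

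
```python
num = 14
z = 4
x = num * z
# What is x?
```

Answer: 56

Derivation:
Trace (tracking x):
num = 14  # -> num = 14
z = 4  # -> z = 4
x = num * z  # -> x = 56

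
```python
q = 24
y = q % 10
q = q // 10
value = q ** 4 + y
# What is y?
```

Trace (tracking y):
q = 24  # -> q = 24
y = q % 10  # -> y = 4
q = q // 10  # -> q = 2
value = q ** 4 + y  # -> value = 20

Answer: 4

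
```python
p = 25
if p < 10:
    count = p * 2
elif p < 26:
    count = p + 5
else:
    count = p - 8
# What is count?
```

Answer: 30

Derivation:
Trace (tracking count):
p = 25  # -> p = 25
if p < 10:  # condition is False
elif p < 26:  # condition is True
    count = p + 5  # -> count = 30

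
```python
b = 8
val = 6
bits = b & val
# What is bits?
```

Answer: 0

Derivation:
Trace (tracking bits):
b = 8  # -> b = 8
val = 6  # -> val = 6
bits = b & val  # -> bits = 0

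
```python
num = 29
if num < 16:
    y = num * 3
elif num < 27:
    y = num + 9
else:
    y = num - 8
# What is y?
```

Trace (tracking y):
num = 29  # -> num = 29
if num < 16:  # condition is False
elif num < 27:  # condition is False
else:
    y = num - 8  # -> y = 21

Answer: 21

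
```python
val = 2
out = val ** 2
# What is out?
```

Answer: 4

Derivation:
Trace (tracking out):
val = 2  # -> val = 2
out = val ** 2  # -> out = 4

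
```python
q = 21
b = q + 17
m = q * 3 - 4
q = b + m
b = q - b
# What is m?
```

Answer: 59

Derivation:
Trace (tracking m):
q = 21  # -> q = 21
b = q + 17  # -> b = 38
m = q * 3 - 4  # -> m = 59
q = b + m  # -> q = 97
b = q - b  # -> b = 59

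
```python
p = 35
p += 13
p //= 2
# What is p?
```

Answer: 24

Derivation:
Trace (tracking p):
p = 35  # -> p = 35
p += 13  # -> p = 48
p //= 2  # -> p = 24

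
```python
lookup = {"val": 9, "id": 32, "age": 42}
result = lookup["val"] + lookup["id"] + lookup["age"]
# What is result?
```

Trace (tracking result):
lookup = {'val': 9, 'id': 32, 'age': 42}  # -> lookup = {'val': 9, 'id': 32, 'age': 42}
result = lookup['val'] + lookup['id'] + lookup['age']  # -> result = 83

Answer: 83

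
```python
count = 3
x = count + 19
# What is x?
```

Trace (tracking x):
count = 3  # -> count = 3
x = count + 19  # -> x = 22

Answer: 22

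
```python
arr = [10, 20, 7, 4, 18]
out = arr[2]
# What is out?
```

Answer: 7

Derivation:
Trace (tracking out):
arr = [10, 20, 7, 4, 18]  # -> arr = [10, 20, 7, 4, 18]
out = arr[2]  # -> out = 7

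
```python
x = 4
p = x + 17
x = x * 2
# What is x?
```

Trace (tracking x):
x = 4  # -> x = 4
p = x + 17  # -> p = 21
x = x * 2  # -> x = 8

Answer: 8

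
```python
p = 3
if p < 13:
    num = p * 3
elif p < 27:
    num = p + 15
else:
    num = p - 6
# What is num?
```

Answer: 9

Derivation:
Trace (tracking num):
p = 3  # -> p = 3
if p < 13:  # condition is True
    num = p * 3  # -> num = 9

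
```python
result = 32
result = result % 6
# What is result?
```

Answer: 2

Derivation:
Trace (tracking result):
result = 32  # -> result = 32
result = result % 6  # -> result = 2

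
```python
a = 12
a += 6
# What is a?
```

Answer: 18

Derivation:
Trace (tracking a):
a = 12  # -> a = 12
a += 6  # -> a = 18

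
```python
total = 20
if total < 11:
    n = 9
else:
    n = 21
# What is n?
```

Answer: 21

Derivation:
Trace (tracking n):
total = 20  # -> total = 20
if total < 11:  # condition is False
else:
    n = 21  # -> n = 21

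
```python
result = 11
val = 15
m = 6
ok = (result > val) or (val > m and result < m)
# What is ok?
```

Answer: False

Derivation:
Trace (tracking ok):
result = 11  # -> result = 11
val = 15  # -> val = 15
m = 6  # -> m = 6
ok = result > val or (val > m and result < m)  # -> ok = False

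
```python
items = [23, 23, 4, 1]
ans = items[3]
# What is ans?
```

Answer: 1

Derivation:
Trace (tracking ans):
items = [23, 23, 4, 1]  # -> items = [23, 23, 4, 1]
ans = items[3]  # -> ans = 1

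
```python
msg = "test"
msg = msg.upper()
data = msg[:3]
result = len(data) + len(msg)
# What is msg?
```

Trace (tracking msg):
msg = 'test'  # -> msg = 'test'
msg = msg.upper()  # -> msg = 'TEST'
data = msg[:3]  # -> data = 'TES'
result = len(data) + len(msg)  # -> result = 7

Answer: 'TEST'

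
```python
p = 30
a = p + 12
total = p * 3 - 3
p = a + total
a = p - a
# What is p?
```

Answer: 129

Derivation:
Trace (tracking p):
p = 30  # -> p = 30
a = p + 12  # -> a = 42
total = p * 3 - 3  # -> total = 87
p = a + total  # -> p = 129
a = p - a  # -> a = 87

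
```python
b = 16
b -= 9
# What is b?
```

Trace (tracking b):
b = 16  # -> b = 16
b -= 9  # -> b = 7

Answer: 7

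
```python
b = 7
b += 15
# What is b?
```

Answer: 22

Derivation:
Trace (tracking b):
b = 7  # -> b = 7
b += 15  # -> b = 22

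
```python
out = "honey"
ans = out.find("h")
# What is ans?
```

Answer: 0

Derivation:
Trace (tracking ans):
out = 'honey'  # -> out = 'honey'
ans = out.find('h')  # -> ans = 0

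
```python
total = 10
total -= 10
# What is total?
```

Trace (tracking total):
total = 10  # -> total = 10
total -= 10  # -> total = 0

Answer: 0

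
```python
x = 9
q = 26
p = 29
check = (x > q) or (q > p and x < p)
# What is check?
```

Trace (tracking check):
x = 9  # -> x = 9
q = 26  # -> q = 26
p = 29  # -> p = 29
check = x > q or (q > p and x < p)  # -> check = False

Answer: False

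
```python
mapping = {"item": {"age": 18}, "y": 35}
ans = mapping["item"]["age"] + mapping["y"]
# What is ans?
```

Trace (tracking ans):
mapping = {'item': {'age': 18}, 'y': 35}  # -> mapping = {'item': {'age': 18}, 'y': 35}
ans = mapping['item']['age'] + mapping['y']  # -> ans = 53

Answer: 53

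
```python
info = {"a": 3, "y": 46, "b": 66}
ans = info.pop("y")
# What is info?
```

Answer: {'a': 3, 'b': 66}

Derivation:
Trace (tracking info):
info = {'a': 3, 'y': 46, 'b': 66}  # -> info = {'a': 3, 'y': 46, 'b': 66}
ans = info.pop('y')  # -> ans = 46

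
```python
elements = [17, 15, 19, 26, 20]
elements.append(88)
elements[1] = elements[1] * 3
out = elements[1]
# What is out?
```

Trace (tracking out):
elements = [17, 15, 19, 26, 20]  # -> elements = [17, 15, 19, 26, 20]
elements.append(88)  # -> elements = [17, 15, 19, 26, 20, 88]
elements[1] = elements[1] * 3  # -> elements = [17, 45, 19, 26, 20, 88]
out = elements[1]  # -> out = 45

Answer: 45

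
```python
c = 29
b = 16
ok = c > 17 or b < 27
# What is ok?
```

Answer: True

Derivation:
Trace (tracking ok):
c = 29  # -> c = 29
b = 16  # -> b = 16
ok = c > 17 or b < 27  # -> ok = True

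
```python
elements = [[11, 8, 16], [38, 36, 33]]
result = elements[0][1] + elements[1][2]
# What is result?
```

Trace (tracking result):
elements = [[11, 8, 16], [38, 36, 33]]  # -> elements = [[11, 8, 16], [38, 36, 33]]
result = elements[0][1] + elements[1][2]  # -> result = 41

Answer: 41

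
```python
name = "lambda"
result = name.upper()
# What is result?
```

Answer: 'LAMBDA'

Derivation:
Trace (tracking result):
name = 'lambda'  # -> name = 'lambda'
result = name.upper()  # -> result = 'LAMBDA'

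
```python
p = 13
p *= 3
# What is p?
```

Answer: 39

Derivation:
Trace (tracking p):
p = 13  # -> p = 13
p *= 3  # -> p = 39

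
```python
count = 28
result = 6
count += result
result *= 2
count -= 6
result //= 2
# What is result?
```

Trace (tracking result):
count = 28  # -> count = 28
result = 6  # -> result = 6
count += result  # -> count = 34
result *= 2  # -> result = 12
count -= 6  # -> count = 28
result //= 2  # -> result = 6

Answer: 6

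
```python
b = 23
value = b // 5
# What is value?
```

Trace (tracking value):
b = 23  # -> b = 23
value = b // 5  # -> value = 4

Answer: 4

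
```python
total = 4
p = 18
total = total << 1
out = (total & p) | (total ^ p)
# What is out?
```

Answer: 26

Derivation:
Trace (tracking out):
total = 4  # -> total = 4
p = 18  # -> p = 18
total = total << 1  # -> total = 8
out = total & p | total ^ p  # -> out = 26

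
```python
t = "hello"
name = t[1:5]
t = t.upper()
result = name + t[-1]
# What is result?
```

Trace (tracking result):
t = 'hello'  # -> t = 'hello'
name = t[1:5]  # -> name = 'ello'
t = t.upper()  # -> t = 'HELLO'
result = name + t[-1]  # -> result = 'elloO'

Answer: 'elloO'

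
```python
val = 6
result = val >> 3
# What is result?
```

Trace (tracking result):
val = 6  # -> val = 6
result = val >> 3  # -> result = 0

Answer: 0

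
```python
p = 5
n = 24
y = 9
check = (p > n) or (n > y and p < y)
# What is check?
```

Answer: True

Derivation:
Trace (tracking check):
p = 5  # -> p = 5
n = 24  # -> n = 24
y = 9  # -> y = 9
check = p > n or (n > y and p < y)  # -> check = True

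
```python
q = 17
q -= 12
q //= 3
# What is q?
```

Trace (tracking q):
q = 17  # -> q = 17
q -= 12  # -> q = 5
q //= 3  # -> q = 1

Answer: 1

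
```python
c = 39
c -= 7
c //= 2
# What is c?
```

Answer: 16

Derivation:
Trace (tracking c):
c = 39  # -> c = 39
c -= 7  # -> c = 32
c //= 2  # -> c = 16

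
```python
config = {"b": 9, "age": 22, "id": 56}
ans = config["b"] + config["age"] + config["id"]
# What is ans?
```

Trace (tracking ans):
config = {'b': 9, 'age': 22, 'id': 56}  # -> config = {'b': 9, 'age': 22, 'id': 56}
ans = config['b'] + config['age'] + config['id']  # -> ans = 87

Answer: 87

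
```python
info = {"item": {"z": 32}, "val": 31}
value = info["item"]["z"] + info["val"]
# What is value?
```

Answer: 63

Derivation:
Trace (tracking value):
info = {'item': {'z': 32}, 'val': 31}  # -> info = {'item': {'z': 32}, 'val': 31}
value = info['item']['z'] + info['val']  # -> value = 63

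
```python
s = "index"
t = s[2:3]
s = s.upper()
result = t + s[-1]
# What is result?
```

Answer: 'dX'

Derivation:
Trace (tracking result):
s = 'index'  # -> s = 'index'
t = s[2:3]  # -> t = 'd'
s = s.upper()  # -> s = 'INDEX'
result = t + s[-1]  # -> result = 'dX'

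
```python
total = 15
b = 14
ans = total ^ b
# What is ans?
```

Trace (tracking ans):
total = 15  # -> total = 15
b = 14  # -> b = 14
ans = total ^ b  # -> ans = 1

Answer: 1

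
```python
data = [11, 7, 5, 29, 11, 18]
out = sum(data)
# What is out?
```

Answer: 81

Derivation:
Trace (tracking out):
data = [11, 7, 5, 29, 11, 18]  # -> data = [11, 7, 5, 29, 11, 18]
out = sum(data)  # -> out = 81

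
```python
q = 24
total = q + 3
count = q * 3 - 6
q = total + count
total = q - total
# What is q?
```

Trace (tracking q):
q = 24  # -> q = 24
total = q + 3  # -> total = 27
count = q * 3 - 6  # -> count = 66
q = total + count  # -> q = 93
total = q - total  # -> total = 66

Answer: 93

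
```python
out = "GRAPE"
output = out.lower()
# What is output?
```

Trace (tracking output):
out = 'GRAPE'  # -> out = 'GRAPE'
output = out.lower()  # -> output = 'grape'

Answer: 'grape'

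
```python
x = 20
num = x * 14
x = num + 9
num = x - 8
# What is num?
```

Answer: 281

Derivation:
Trace (tracking num):
x = 20  # -> x = 20
num = x * 14  # -> num = 280
x = num + 9  # -> x = 289
num = x - 8  # -> num = 281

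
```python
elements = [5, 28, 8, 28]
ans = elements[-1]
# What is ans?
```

Trace (tracking ans):
elements = [5, 28, 8, 28]  # -> elements = [5, 28, 8, 28]
ans = elements[-1]  # -> ans = 28

Answer: 28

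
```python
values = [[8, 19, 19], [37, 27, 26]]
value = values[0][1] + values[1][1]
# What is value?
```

Trace (tracking value):
values = [[8, 19, 19], [37, 27, 26]]  # -> values = [[8, 19, 19], [37, 27, 26]]
value = values[0][1] + values[1][1]  # -> value = 46

Answer: 46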